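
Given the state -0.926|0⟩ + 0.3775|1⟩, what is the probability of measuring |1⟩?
0.1425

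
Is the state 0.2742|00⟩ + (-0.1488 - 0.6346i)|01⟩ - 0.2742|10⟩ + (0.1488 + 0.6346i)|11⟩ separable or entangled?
Separable

Writing the state as a|00⟩ + b|01⟩ + c|10⟩ + d|11⟩, it is a product state iff ad − bc = 0.
Here (a, b, c, d) = (0.2742, (-0.1488 - 0.6346i), -0.2742, (0.1488 + 0.6346i)): ad − bc = (0.2742)(0.1488 + 0.6346i) − (-0.1488 - 0.6346i)(-0.2742) = 0, so the state is separable.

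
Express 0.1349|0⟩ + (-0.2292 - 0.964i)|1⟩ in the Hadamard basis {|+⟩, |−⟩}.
(-0.06668 - 0.6817i)|+⟩ + (0.2575 + 0.6817i)|−⟩

With |ψ⟩ = α|0⟩ + β|1⟩, the Hadamard-basis coefficients are ⟨+|ψ⟩ = (α + β)/√2 and ⟨−|ψ⟩ = (α − β)/√2.
Here α = 0.1349, β = (-0.2292 - 0.964i): (α + β)/√2 = (-0.06668 - 0.6817i), (α − β)/√2 = (0.2575 + 0.6817i).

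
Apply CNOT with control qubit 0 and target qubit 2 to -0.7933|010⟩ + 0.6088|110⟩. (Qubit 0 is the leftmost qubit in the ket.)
-0.7933|010⟩ + 0.6088|111⟩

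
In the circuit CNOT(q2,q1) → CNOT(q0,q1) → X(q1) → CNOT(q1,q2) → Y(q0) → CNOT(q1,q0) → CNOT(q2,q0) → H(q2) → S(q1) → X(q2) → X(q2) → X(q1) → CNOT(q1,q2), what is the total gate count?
13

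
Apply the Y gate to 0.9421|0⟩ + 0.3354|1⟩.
-0.3354i|0⟩ + 0.9421i|1⟩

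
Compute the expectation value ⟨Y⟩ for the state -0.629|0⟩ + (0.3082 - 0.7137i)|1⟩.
0.8978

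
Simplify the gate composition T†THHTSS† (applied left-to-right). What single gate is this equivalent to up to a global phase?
T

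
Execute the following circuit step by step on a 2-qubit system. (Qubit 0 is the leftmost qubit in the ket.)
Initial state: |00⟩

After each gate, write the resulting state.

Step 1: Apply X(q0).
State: |10⟩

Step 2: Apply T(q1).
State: |10⟩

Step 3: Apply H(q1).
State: 1/√2|10⟩ + 1/√2|11⟩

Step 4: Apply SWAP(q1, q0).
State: 1/√2|01⟩ + 1/√2|11⟩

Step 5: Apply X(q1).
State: 1/√2|00⟩ + 1/√2|10⟩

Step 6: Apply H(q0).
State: |00⟩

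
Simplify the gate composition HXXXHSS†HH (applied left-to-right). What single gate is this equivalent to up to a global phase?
Z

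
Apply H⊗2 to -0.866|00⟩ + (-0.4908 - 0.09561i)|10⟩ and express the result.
(-0.6784 - 0.04781i)|00⟩ + (-0.6784 - 0.04781i)|01⟩ + (-0.1876 + 0.04781i)|10⟩ + (-0.1876 + 0.04781i)|11⟩

H⊗2 gives amp(|y⟩) = (1/2) Σ_x (−1)^(x·y) amp(|x⟩), where x·y is the number of positions in which both x and y have a 1.
|00⟩: (-0.866 + (-0.4908 - 0.09561i))/2 = (-0.6784 - 0.04781i)
|01⟩: (-0.866 + (-0.4908 - 0.09561i))/2 = (-0.6784 - 0.04781i)
|10⟩: (-0.866 - (-0.4908 - 0.09561i))/2 = (-0.1876 + 0.04781i)
|11⟩: (-0.866 - (-0.4908 - 0.09561i))/2 = (-0.1876 + 0.04781i)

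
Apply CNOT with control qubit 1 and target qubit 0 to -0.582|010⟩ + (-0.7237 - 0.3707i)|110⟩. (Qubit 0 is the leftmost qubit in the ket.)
(-0.7237 - 0.3707i)|010⟩ - 0.582|110⟩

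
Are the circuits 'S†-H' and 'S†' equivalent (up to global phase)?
No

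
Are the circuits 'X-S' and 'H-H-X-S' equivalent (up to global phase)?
Yes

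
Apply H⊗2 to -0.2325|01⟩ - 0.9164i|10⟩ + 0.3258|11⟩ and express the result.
(0.04665 - 0.4582i)|00⟩ + (-0.04665 - 0.4582i)|01⟩ + (-0.2792 + 0.4582i)|10⟩ + (0.2792 + 0.4582i)|11⟩

H⊗2 gives amp(|y⟩) = (1/2) Σ_x (−1)^(x·y) amp(|x⟩), where x·y is the number of positions in which both x and y have a 1.
|00⟩: (-0.2325 - 0.9164i + 0.3258)/2 = (0.04665 - 0.4582i)
|01⟩: (0.2325 - 0.9164i - 0.3258)/2 = (-0.04665 - 0.4582i)
|10⟩: (-0.2325 + 0.9164i - 0.3258)/2 = (-0.2792 + 0.4582i)
|11⟩: (0.2325 + 0.9164i + 0.3258)/2 = (0.2792 + 0.4582i)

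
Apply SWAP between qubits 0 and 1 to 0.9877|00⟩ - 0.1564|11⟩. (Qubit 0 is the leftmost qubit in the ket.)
0.9877|00⟩ - 0.1564|11⟩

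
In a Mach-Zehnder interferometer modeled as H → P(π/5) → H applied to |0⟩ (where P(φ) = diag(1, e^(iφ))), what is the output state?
(0.9045 + 0.2939i)|0⟩ + (0.09549 - 0.2939i)|1⟩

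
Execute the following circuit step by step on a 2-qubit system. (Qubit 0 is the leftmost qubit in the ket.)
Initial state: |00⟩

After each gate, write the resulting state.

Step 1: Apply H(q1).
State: 1/√2|00⟩ + 1/√2|01⟩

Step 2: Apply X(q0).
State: 1/√2|10⟩ + 1/√2|11⟩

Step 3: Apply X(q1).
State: 1/√2|10⟩ + 1/√2|11⟩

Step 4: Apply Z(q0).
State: -1/√2|10⟩ - 1/√2|11⟩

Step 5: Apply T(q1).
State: -1/√2|10⟩ + (-1/2 - (1/2)i)|11⟩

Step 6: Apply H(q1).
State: (-0.8536 - (1/√8)i)|10⟩ + (-0.1464 + (1/√8)i)|11⟩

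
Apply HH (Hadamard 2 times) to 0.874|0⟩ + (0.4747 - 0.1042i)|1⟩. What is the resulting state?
0.874|0⟩ + (0.4747 - 0.1042i)|1⟩

H² = I, so an even number of Hadamards cancels: H^2 = I and the state is unchanged.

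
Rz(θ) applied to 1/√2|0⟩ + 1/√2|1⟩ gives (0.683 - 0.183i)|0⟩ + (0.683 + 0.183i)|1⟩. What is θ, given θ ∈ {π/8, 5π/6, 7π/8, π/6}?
π/6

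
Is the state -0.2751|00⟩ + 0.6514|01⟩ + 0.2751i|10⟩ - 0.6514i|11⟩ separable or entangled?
Separable

Writing the state as a|00⟩ + b|01⟩ + c|10⟩ + d|11⟩, it is a product state iff ad − bc = 0.
Here (a, b, c, d) = (-0.2751, 0.6514, 0.2751i, -0.6514i): ad − bc = (-0.2751)(-0.6514i) − (0.6514)(0.2751i) = 0, so the state is separable.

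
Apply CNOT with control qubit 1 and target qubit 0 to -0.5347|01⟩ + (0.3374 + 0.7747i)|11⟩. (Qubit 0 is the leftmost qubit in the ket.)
(0.3374 + 0.7747i)|01⟩ - 0.5347|11⟩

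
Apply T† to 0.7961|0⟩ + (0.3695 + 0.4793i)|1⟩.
0.7961|0⟩ + (0.6002 + 0.07764i)|1⟩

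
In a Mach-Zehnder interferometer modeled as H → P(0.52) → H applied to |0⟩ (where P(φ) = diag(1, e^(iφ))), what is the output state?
(0.9339 + 0.2484i)|0⟩ + (0.06609 - 0.2484i)|1⟩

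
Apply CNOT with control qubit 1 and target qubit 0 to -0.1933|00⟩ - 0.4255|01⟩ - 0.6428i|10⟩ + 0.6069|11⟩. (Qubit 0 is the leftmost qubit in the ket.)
-0.1933|00⟩ + 0.6069|01⟩ - 0.6428i|10⟩ - 0.4255|11⟩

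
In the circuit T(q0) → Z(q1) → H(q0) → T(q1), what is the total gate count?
4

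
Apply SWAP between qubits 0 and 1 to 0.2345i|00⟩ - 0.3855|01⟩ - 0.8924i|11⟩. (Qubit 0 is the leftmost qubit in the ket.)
0.2345i|00⟩ - 0.3855|10⟩ - 0.8924i|11⟩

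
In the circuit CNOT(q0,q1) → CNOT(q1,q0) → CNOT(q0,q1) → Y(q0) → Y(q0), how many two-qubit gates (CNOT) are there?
3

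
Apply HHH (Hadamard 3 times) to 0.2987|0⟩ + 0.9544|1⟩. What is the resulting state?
0.8861|0⟩ - 0.4636|1⟩

H² = I, so H^3 = H: a single Hadamard. With (a, b) = (0.2987, 0.9544), H gives ((a + b)/√2, (a − b)/√2) = (0.8861, -0.4636).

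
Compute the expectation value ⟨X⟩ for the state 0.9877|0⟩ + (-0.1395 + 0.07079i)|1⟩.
-0.2756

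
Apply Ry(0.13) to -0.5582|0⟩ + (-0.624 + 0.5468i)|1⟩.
(-0.5165 - 0.03552i)|0⟩ + (-0.6589 + 0.5456i)|1⟩

Ry(0.13) = [[cos(θ/2), −sin(θ/2)], [sin(θ/2), cos(θ/2)]]; θ = 0.13, cos(θ/2) ≈ 0.997888, sin(θ/2) ≈ 0.0649542.
With a = amp(|0⟩) = -0.5582 and b = amp(|1⟩) = (-0.624 + 0.5468i):
new amp(|0⟩) = (0.997888)·a + (-0.0649542)·b = (-0.5165 - 0.03552i)
new amp(|1⟩) = (0.0649542)·a + (0.997888)·b = (-0.6589 + 0.5456i)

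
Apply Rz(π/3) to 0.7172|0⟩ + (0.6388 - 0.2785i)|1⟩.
(0.6211 - 0.3586i)|0⟩ + (0.6925 + 0.07821i)|1⟩

Rz(π/3) = [[e^(−iθ/2), 0], [0, e^(iθ/2)]] with e^(±iθ/2) = cos(θ/2) ± i·sin(θ/2); θ = π/3, cos(θ/2) ≈ 0.866025, sin(θ/2) ≈ 0.5.
With a = amp(|0⟩) = 0.7172 and b = amp(|1⟩) = (0.6388 - 0.2785i):
new amp(|0⟩) = (0.866025 - 0.5i)·a = (0.6211 - 0.3586i)
new amp(|1⟩) = (0.866025 + 0.5i)·b = (0.6925 + 0.07821i)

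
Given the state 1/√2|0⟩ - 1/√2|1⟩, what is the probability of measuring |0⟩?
1/2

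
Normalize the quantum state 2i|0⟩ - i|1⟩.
0.8944i|0⟩ - (1/√5)i|1⟩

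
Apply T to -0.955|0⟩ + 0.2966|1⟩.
-0.955|0⟩ + (0.2097 + 0.2097i)|1⟩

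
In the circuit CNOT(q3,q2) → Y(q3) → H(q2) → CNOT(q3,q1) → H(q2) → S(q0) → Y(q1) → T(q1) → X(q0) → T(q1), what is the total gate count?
10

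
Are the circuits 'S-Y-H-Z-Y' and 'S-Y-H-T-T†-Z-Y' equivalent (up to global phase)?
Yes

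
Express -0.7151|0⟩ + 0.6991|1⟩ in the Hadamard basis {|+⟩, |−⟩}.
-0.01131|+⟩ - |−⟩

With |ψ⟩ = α|0⟩ + β|1⟩, the Hadamard-basis coefficients are ⟨+|ψ⟩ = (α + β)/√2 and ⟨−|ψ⟩ = (α − β)/√2.
Here α = -0.7151, β = 0.6991: (α + β)/√2 = -0.01131, (α − β)/√2 = -1.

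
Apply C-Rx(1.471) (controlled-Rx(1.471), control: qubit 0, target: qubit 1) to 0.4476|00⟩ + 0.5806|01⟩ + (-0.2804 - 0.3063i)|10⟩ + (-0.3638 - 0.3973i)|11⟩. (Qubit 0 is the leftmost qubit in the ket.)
0.4476|00⟩ + 0.5806|01⟩ + (-0.4745 + 0.01697i)|10⟩ + (-0.4753 - 0.1065i)|11⟩

C-Rx(1.471) leaves the control-|0⟩ kets |00⟩, |01⟩ unchanged and applies Rx(1.471) to qubit 1 on the control-|1⟩ pair (|10⟩, |11⟩).
Rx(1.471) = [[cos(θ/2), −i·sin(θ/2)], [−i·sin(θ/2), cos(θ/2)]]; θ = 1.471, cos(θ/2) ≈ 0.741495, sin(θ/2) ≈ 0.670958.
With a = amp(|10⟩) = (-0.2804 - 0.3063i) and b = amp(|11⟩) = (-0.3638 - 0.3973i):
new amp(|10⟩) = (0.741495)·a + (-0.670958i)·b = (-0.4745 + 0.01697i)
new amp(|11⟩) = (-0.670958i)·a + (0.741495)·b = (-0.4753 - 0.1065i)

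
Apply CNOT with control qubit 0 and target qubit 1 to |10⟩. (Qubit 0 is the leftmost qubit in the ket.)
|11⟩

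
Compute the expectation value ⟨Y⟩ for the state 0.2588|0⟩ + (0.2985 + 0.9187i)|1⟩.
0.4755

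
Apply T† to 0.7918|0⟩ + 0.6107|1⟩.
0.7918|0⟩ + (0.4318 - 0.4318i)|1⟩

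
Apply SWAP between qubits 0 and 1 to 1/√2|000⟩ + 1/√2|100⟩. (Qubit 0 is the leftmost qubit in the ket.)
1/√2|000⟩ + 1/√2|010⟩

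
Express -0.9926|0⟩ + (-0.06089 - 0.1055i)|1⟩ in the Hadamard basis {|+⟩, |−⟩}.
(-0.7449 - 0.0746i)|+⟩ + (-0.6588 + 0.0746i)|−⟩

With |ψ⟩ = α|0⟩ + β|1⟩, the Hadamard-basis coefficients are ⟨+|ψ⟩ = (α + β)/√2 and ⟨−|ψ⟩ = (α − β)/√2.
Here α = -0.9926, β = (-0.06089 - 0.1055i): (α + β)/√2 = (-0.7449 - 0.0746i), (α − β)/√2 = (-0.6588 + 0.0746i).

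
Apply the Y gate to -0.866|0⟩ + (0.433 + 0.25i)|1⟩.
(0.25 - 0.433i)|0⟩ - 0.866i|1⟩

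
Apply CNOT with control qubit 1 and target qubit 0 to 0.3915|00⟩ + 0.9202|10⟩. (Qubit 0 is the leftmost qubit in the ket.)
0.3915|00⟩ + 0.9202|10⟩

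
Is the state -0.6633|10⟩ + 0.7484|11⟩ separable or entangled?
Separable

Writing the state as a|00⟩ + b|01⟩ + c|10⟩ + d|11⟩, it is a product state iff ad − bc = 0.
Here (a, b, c, d) = (0, 0, -0.6633, 0.7484): ad − bc = (0)(0.7484) − (0)(-0.6633) = 0, so the state is separable.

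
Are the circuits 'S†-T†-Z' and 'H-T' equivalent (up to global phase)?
No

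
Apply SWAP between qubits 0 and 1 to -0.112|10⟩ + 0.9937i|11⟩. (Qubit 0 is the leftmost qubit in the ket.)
-0.112|01⟩ + 0.9937i|11⟩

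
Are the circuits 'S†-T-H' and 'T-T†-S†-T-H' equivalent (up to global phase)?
Yes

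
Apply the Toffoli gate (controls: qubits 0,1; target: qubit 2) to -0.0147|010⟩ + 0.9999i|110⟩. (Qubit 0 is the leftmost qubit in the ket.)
-0.0147|010⟩ + 0.9999i|111⟩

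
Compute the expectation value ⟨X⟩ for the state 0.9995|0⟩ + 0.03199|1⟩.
0.06395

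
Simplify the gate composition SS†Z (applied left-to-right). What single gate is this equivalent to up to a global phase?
Z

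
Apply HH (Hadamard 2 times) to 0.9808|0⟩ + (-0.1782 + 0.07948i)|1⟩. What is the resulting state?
0.9808|0⟩ + (-0.1782 + 0.07948i)|1⟩

H² = I, so an even number of Hadamards cancels: H^2 = I and the state is unchanged.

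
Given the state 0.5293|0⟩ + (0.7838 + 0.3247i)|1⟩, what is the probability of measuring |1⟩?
0.7198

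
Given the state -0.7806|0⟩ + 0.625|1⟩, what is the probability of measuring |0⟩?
0.6093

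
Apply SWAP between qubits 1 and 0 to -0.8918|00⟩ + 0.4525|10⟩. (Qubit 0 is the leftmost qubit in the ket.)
-0.8918|00⟩ + 0.4525|01⟩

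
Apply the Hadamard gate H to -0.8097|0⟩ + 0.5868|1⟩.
-0.1576|0⟩ - 0.9875|1⟩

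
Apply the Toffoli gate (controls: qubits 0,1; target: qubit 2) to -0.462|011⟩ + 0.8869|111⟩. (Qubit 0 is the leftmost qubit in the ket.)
-0.462|011⟩ + 0.8869|110⟩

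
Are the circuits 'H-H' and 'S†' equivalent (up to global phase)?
No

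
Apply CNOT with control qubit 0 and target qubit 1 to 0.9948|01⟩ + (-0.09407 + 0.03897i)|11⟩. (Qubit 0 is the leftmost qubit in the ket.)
0.9948|01⟩ + (-0.09407 + 0.03897i)|10⟩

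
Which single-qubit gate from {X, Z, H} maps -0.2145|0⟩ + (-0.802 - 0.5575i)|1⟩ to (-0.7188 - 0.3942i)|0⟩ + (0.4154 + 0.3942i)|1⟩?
H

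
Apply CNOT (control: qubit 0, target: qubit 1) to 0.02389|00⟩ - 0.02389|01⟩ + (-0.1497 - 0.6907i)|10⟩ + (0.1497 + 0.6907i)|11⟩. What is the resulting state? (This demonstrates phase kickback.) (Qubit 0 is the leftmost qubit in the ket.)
0.02389|00⟩ - 0.02389|01⟩ + (0.1497 + 0.6907i)|10⟩ + (-0.1497 - 0.6907i)|11⟩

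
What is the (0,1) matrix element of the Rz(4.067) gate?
0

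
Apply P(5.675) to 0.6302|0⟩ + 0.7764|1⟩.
0.6302|0⟩ + (0.6372 - 0.4436i)|1⟩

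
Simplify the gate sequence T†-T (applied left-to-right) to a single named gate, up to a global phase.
I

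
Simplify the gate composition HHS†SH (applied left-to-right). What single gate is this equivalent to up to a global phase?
H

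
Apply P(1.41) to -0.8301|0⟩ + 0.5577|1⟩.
-0.8301|0⟩ + (0.08929 + 0.5505i)|1⟩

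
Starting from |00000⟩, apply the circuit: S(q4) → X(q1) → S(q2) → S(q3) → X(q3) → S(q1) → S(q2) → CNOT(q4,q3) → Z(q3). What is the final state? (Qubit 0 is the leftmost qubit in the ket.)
-i|01010⟩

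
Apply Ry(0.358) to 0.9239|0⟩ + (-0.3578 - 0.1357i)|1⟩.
(0.9728 + 0.02416i)|0⟩ + (-0.1876 - 0.1335i)|1⟩

Ry(0.358) = [[cos(θ/2), −sin(θ/2)], [sin(θ/2), cos(θ/2)]]; θ = 0.358, cos(θ/2) ≈ 0.984022, sin(θ/2) ≈ 0.178046.
With a = amp(|0⟩) = 0.9239 and b = amp(|1⟩) = (-0.3578 - 0.1357i):
new amp(|0⟩) = (0.984022)·a + (-0.178046)·b = (0.9728 + 0.02416i)
new amp(|1⟩) = (0.178046)·a + (0.984022)·b = (-0.1876 - 0.1335i)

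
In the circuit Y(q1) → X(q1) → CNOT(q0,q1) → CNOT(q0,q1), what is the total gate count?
4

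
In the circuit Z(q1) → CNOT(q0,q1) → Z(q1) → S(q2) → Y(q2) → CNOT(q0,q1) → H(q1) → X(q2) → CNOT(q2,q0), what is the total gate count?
9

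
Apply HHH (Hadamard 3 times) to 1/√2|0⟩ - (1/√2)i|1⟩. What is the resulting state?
(1/2 - (1/2)i)|0⟩ + (1/2 + (1/2)i)|1⟩

H² = I, so H^3 = H: a single Hadamard. With (a, b) = (1/√2, -(1/√2)i), H gives ((a + b)/√2, (a − b)/√2) = ((1/2 - (1/2)i), (1/2 + (1/2)i)).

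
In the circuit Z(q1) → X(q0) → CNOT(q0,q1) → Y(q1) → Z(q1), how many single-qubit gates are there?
4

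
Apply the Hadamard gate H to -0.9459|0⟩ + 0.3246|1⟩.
-0.4393|0⟩ - 0.8984|1⟩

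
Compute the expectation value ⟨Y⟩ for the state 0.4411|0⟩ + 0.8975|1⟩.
0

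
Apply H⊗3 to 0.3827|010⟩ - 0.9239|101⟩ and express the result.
-0.1913|000⟩ + 0.462|001⟩ - 0.462|010⟩ + 0.1913|011⟩ + 0.462|100⟩ - 0.1913|101⟩ + 0.1913|110⟩ - 0.462|111⟩

H⊗3 gives amp(|y⟩) = (1/2√2) Σ_x (−1)^(x·y) amp(|x⟩), where x·y is the number of positions in which both x and y have a 1.
|000⟩: (0.3827 - 0.9239)/(2√2) = -0.1913
|001⟩: (0.3827 + 0.9239)/(2√2) = 0.462
|010⟩: (-0.3827 - 0.9239)/(2√2) = -0.462
|011⟩: (-0.3827 + 0.9239)/(2√2) = 0.1913
|100⟩: (0.3827 + 0.9239)/(2√2) = 0.462
|101⟩: (0.3827 - 0.9239)/(2√2) = -0.1913
|110⟩: (-0.3827 + 0.9239)/(2√2) = 0.1913
|111⟩: (-0.3827 - 0.9239)/(2√2) = -0.462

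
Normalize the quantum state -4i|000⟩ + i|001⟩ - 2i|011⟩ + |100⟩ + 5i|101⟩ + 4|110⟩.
-0.504i|000⟩ + 0.126i|001⟩ - 0.252i|011⟩ + 0.126|100⟩ + 0.6299i|101⟩ + 0.504|110⟩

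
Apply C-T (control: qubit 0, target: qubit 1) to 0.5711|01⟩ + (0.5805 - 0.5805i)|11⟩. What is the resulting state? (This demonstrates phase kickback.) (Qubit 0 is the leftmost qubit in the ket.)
0.5711|01⟩ + 0.821|11⟩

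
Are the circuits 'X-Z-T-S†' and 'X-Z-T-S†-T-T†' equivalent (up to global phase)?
Yes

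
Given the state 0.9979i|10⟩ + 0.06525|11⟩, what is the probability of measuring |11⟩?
0.004258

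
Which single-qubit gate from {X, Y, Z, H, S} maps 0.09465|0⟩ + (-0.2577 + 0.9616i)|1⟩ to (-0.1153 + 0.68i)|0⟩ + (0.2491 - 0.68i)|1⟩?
H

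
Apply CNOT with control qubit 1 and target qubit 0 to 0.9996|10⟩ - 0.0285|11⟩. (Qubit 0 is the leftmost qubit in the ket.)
-0.0285|01⟩ + 0.9996|10⟩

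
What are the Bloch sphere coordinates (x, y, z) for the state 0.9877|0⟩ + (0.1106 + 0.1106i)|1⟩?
(0.2185, 0.2185, 0.9511)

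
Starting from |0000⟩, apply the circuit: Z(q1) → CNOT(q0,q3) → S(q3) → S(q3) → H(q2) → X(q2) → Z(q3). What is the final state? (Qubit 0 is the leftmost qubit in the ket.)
1/√2|0000⟩ + 1/√2|0010⟩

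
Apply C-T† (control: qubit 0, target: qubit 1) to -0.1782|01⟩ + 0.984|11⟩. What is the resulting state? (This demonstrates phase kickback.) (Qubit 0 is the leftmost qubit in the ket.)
-0.1782|01⟩ + (0.6958 - 0.6958i)|11⟩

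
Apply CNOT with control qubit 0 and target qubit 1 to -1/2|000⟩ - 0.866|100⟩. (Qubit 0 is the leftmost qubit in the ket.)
-1/2|000⟩ - 0.866|110⟩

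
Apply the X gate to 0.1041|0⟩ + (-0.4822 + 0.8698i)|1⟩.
(-0.4822 + 0.8698i)|0⟩ + 0.1041|1⟩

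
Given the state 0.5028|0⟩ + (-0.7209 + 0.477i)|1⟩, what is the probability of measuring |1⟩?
0.7472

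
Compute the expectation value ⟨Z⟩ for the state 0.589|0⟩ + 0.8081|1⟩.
-0.3061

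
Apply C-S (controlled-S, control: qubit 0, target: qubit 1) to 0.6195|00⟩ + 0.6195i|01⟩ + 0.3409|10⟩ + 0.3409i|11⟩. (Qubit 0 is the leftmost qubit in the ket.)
0.6195|00⟩ + 0.6195i|01⟩ + 0.3409|10⟩ - 0.3409|11⟩

C-S leaves the control-|0⟩ kets |00⟩, |01⟩ unchanged and applies S to qubit 1 on the control-|1⟩ pair (|10⟩, |11⟩).
S = [[1, 0], [0, i]].
With a = amp(|10⟩) = 0.3409 and b = amp(|11⟩) = 0.3409i:
new amp(|10⟩) = (1)·a = 0.3409
new amp(|11⟩) = (i)·b = -0.3409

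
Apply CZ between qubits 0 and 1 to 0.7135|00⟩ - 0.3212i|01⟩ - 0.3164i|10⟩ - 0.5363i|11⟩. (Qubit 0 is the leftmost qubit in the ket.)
0.7135|00⟩ - 0.3212i|01⟩ - 0.3164i|10⟩ + 0.5363i|11⟩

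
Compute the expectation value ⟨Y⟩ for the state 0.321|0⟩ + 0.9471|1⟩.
0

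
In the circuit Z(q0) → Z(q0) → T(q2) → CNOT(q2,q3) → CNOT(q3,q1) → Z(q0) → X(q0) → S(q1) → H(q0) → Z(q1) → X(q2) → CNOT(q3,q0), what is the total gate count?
12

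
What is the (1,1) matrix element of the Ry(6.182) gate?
-0.9987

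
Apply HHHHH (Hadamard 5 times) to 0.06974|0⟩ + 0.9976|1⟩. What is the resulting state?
0.7547|0⟩ - 0.6561|1⟩

H² = I, so H^5 = H: a single Hadamard. With (a, b) = (0.06974, 0.9976), H gives ((a + b)/√2, (a − b)/√2) = (0.7547, -0.6561).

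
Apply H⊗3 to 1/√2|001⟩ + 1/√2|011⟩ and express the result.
1/2|000⟩ - 1/2|001⟩ + 1/2|100⟩ - 1/2|101⟩

H⊗3 gives amp(|y⟩) = (1/2√2) Σ_x (−1)^(x·y) amp(|x⟩), where x·y is the number of positions in which both x and y have a 1.
|000⟩: (1/√2 + 1/√2)/(2√2) = 1/2
|001⟩: (-1/√2 - 1/√2)/(2√2) = -1/2
|010⟩: (1/√2 - 1/√2)/(2√2) = 0
|011⟩: (-1/√2 + 1/√2)/(2√2) = 0
|100⟩: (1/√2 + 1/√2)/(2√2) = 1/2
|101⟩: (-1/√2 - 1/√2)/(2√2) = -1/2
|110⟩: (1/√2 - 1/√2)/(2√2) = 0
|111⟩: (-1/√2 + 1/√2)/(2√2) = 0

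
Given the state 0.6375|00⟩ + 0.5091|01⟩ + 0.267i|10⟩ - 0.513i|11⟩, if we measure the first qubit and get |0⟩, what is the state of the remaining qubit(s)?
0.7814|0⟩ + 0.624|1⟩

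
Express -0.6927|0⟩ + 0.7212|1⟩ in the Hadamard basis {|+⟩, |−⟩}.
0.02015|+⟩ - 0.9998|−⟩

With |ψ⟩ = α|0⟩ + β|1⟩, the Hadamard-basis coefficients are ⟨+|ψ⟩ = (α + β)/√2 and ⟨−|ψ⟩ = (α − β)/√2.
Here α = -0.6927, β = 0.7212: (α + β)/√2 = 0.02015, (α − β)/√2 = -0.9998.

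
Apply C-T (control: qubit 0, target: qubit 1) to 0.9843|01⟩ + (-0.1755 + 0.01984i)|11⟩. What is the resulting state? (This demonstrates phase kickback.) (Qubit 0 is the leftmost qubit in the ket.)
0.9843|01⟩ + (-0.1381 - 0.1101i)|11⟩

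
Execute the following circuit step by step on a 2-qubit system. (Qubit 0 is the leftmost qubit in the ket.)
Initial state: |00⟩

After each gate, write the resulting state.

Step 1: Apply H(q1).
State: 1/√2|00⟩ + 1/√2|01⟩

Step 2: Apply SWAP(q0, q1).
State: 1/√2|00⟩ + 1/√2|10⟩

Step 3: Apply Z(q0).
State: 1/√2|00⟩ - 1/√2|10⟩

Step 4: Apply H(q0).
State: |10⟩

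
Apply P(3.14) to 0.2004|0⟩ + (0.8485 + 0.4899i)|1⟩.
0.2004|0⟩ + (-0.8493 - 0.4885i)|1⟩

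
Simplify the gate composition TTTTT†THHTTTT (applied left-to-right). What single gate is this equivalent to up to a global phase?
I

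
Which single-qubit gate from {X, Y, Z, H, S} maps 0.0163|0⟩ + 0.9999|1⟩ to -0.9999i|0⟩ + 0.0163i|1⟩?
Y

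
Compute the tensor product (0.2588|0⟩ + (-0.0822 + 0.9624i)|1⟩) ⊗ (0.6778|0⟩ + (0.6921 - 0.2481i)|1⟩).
0.1754|00⟩ + (0.1791 - 0.06421i)|01⟩ + (-0.05572 + 0.6523i)|10⟩ + (0.1819 + 0.6865i)|11⟩

amp(|b₁b₂…⟩) = product of the factor amplitudes for bits b₁, b₂, …; only kets whose every factor amplitude is nonzero survive.
|00⟩: (0.2588)(0.6778) = 0.1754
|01⟩: (0.2588)(0.6921 - 0.2481i) = (0.1791 - 0.06421i)
|10⟩: (-0.0822 + 0.9624i)(0.6778) = (-0.05572 + 0.6523i)
|11⟩: (-0.0822 + 0.9624i)(0.6921 - 0.2481i) = (0.1819 + 0.6865i)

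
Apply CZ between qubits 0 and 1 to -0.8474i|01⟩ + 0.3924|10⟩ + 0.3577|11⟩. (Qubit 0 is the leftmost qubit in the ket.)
-0.8474i|01⟩ + 0.3924|10⟩ - 0.3577|11⟩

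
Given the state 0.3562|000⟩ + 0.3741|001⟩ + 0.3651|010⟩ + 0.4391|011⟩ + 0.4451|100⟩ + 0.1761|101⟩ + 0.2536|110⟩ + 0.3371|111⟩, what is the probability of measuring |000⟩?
0.1269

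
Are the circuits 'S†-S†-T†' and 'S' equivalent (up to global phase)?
No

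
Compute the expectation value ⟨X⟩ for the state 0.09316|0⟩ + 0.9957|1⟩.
0.1855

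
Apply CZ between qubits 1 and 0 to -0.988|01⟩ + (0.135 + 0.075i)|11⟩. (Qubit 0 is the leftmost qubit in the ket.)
-0.988|01⟩ + (-0.135 - 0.075i)|11⟩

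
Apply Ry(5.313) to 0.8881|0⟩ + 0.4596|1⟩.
-0.9999|0⟩ + 0.007536|1⟩

Ry(5.313) = [[cos(θ/2), −sin(θ/2)], [sin(θ/2), cos(θ/2)]]; θ = 5.313, cos(θ/2) ≈ -0.884632, sin(θ/2) ≈ 0.46629.
With a = amp(|0⟩) = 0.8881 and b = amp(|1⟩) = 0.4596:
new amp(|0⟩) = (-0.884632)·a + (-0.46629)·b = -0.9999
new amp(|1⟩) = (0.46629)·a + (-0.884632)·b = 0.007536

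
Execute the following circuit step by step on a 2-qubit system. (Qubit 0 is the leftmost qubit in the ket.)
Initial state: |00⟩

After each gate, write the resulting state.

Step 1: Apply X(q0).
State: |10⟩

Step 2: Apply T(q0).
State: (1/√2 + (1/√2)i)|10⟩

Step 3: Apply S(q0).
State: (-1/√2 + (1/√2)i)|10⟩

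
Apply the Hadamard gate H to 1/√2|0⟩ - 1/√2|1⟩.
|1⟩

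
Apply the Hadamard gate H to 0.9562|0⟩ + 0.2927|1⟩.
0.8831|0⟩ + 0.4692|1⟩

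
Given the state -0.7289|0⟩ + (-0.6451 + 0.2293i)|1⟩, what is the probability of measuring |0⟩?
0.5313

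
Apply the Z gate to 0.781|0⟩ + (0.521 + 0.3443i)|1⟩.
0.781|0⟩ + (-0.521 - 0.3443i)|1⟩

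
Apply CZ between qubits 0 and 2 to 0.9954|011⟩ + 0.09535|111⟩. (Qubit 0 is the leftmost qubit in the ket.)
0.9954|011⟩ - 0.09535|111⟩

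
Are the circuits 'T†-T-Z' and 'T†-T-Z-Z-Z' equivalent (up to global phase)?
Yes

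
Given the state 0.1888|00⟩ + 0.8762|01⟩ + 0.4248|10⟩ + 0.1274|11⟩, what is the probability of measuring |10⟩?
0.1805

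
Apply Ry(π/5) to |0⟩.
0.9511|0⟩ + 0.309|1⟩

Ry(π/5) = [[cos(θ/2), −sin(θ/2)], [sin(θ/2), cos(θ/2)]]; θ = π/5, cos(θ/2) ≈ 0.951057, sin(θ/2) ≈ 0.309017.
With a = amp(|0⟩) = 1 and b = amp(|1⟩) = 0:
new amp(|0⟩) = (0.951057)·a + (-0.309017)·b = 0.9511
new amp(|1⟩) = (0.309017)·a + (0.951057)·b = 0.309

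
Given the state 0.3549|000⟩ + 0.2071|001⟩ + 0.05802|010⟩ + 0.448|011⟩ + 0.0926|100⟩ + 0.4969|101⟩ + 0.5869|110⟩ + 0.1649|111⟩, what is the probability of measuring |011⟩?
0.2007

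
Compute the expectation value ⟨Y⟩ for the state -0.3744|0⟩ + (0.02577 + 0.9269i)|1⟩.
-0.6941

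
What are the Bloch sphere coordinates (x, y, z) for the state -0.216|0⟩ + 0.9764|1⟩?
(-0.4218, 0, -0.9067)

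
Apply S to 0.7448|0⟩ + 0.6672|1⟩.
0.7448|0⟩ + 0.6672i|1⟩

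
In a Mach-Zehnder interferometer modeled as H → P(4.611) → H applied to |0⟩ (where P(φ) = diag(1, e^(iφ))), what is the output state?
(0.4494 - 0.4974i)|0⟩ + (0.5506 + 0.4974i)|1⟩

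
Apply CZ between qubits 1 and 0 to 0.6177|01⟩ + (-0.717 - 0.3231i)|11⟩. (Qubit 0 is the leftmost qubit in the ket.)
0.6177|01⟩ + (0.717 + 0.3231i)|11⟩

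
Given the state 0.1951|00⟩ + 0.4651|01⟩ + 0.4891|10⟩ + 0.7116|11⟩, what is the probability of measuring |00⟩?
0.03806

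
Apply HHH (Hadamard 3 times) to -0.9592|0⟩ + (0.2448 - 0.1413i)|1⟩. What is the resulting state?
(-0.5052 - 0.09991i)|0⟩ + (-0.8514 + 0.09991i)|1⟩

H² = I, so H^3 = H: a single Hadamard. With (a, b) = (-0.9592, (0.2448 - 0.1413i)), H gives ((a + b)/√2, (a − b)/√2) = ((-0.5052 - 0.09991i), (-0.8514 + 0.09991i)).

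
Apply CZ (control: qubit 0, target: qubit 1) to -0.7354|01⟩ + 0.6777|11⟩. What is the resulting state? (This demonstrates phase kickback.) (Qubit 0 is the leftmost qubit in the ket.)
-0.7354|01⟩ - 0.6777|11⟩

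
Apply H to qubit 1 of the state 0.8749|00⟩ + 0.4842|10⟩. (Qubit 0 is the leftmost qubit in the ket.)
0.6186|00⟩ + 0.6186|01⟩ + 0.3424|10⟩ + 0.3424|11⟩

H on qubit 1 mixes each pair of kets that differ only in qubit 1: amplitudes (a, b) of (|…0…⟩, |…1…⟩) become ((a + b)/√2, (a − b)/√2). Kets absent from the input have amplitude 0.
(|00⟩, |01⟩): (a, b) = (0.8749, 0) → (0.6186, 0.6186)
(|10⟩, |11⟩): (a, b) = (0.4842, 0) → (0.3424, 0.3424)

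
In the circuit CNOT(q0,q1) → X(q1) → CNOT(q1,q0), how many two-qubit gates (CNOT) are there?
2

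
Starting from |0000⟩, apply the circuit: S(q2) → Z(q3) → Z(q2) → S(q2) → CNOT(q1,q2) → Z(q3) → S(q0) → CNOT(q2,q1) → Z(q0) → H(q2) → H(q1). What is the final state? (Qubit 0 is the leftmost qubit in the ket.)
1/2|0000⟩ + 1/2|0010⟩ + 1/2|0100⟩ + 1/2|0110⟩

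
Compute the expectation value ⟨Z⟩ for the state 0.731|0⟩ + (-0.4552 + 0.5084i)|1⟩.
0.06868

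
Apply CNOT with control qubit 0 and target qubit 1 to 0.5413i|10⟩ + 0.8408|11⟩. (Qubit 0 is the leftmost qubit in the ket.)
0.8408|10⟩ + 0.5413i|11⟩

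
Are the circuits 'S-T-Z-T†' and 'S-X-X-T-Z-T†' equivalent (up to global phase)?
Yes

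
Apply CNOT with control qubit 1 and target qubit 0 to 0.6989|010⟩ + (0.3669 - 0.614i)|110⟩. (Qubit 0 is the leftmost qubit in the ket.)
(0.3669 - 0.614i)|010⟩ + 0.6989|110⟩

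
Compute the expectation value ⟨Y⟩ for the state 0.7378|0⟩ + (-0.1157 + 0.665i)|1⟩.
0.9813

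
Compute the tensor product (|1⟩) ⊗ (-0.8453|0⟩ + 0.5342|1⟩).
-0.8453|10⟩ + 0.5342|11⟩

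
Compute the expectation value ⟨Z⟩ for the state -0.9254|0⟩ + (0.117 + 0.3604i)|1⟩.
0.7128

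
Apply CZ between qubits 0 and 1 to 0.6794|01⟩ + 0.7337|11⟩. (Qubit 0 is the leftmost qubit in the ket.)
0.6794|01⟩ - 0.7337|11⟩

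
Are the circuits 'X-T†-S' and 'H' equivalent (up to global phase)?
No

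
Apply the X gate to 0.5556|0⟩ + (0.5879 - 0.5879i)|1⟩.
(0.5879 - 0.5879i)|0⟩ + 0.5556|1⟩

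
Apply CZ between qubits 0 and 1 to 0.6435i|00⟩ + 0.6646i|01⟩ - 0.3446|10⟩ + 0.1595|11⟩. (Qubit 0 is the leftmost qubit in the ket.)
0.6435i|00⟩ + 0.6646i|01⟩ - 0.3446|10⟩ - 0.1595|11⟩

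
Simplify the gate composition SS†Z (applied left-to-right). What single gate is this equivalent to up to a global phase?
Z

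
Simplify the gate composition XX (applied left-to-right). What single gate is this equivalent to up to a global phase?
I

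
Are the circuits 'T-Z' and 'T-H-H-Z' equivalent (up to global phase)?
Yes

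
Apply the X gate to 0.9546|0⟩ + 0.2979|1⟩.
0.2979|0⟩ + 0.9546|1⟩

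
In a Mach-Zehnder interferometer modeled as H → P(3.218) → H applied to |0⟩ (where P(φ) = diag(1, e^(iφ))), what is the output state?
(0.001459 - 0.03817i)|0⟩ + (0.9985 + 0.03817i)|1⟩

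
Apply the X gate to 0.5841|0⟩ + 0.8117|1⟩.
0.8117|0⟩ + 0.5841|1⟩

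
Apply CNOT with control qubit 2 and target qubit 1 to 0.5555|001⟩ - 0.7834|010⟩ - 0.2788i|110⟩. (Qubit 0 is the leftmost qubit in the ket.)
-0.7834|010⟩ + 0.5555|011⟩ - 0.2788i|110⟩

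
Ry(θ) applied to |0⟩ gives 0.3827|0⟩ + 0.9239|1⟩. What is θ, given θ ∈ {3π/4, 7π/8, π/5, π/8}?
3π/4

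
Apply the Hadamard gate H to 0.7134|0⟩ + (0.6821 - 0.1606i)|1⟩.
(0.9868 - 0.1136i)|0⟩ + (0.02213 + 0.1136i)|1⟩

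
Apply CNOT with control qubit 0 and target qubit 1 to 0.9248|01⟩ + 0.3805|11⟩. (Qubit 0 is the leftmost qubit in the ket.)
0.9248|01⟩ + 0.3805|10⟩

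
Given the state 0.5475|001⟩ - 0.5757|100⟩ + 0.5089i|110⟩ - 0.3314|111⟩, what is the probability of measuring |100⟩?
0.3314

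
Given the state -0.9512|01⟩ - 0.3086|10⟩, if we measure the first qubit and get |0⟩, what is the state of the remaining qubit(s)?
-|1⟩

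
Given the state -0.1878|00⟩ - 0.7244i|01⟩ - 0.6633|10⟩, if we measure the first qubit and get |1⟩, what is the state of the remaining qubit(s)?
-|0⟩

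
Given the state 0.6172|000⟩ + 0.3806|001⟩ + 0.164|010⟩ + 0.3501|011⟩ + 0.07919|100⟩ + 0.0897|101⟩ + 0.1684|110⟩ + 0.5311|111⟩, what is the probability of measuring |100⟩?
0.006271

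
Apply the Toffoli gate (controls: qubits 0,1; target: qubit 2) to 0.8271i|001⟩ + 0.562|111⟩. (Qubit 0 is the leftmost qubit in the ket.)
0.8271i|001⟩ + 0.562|110⟩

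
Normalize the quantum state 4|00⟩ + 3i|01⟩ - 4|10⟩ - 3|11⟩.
0.5657|00⟩ + 0.4243i|01⟩ - 0.5657|10⟩ - 0.4243|11⟩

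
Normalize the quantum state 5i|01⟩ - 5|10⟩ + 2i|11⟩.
0.6804i|01⟩ - 0.6804|10⟩ + 0.2722i|11⟩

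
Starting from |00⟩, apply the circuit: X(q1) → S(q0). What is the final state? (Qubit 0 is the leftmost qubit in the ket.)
|01⟩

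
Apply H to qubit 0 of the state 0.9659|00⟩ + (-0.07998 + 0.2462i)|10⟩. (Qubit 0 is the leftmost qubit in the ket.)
(0.6264 + 0.1741i)|00⟩ + (0.7395 - 0.1741i)|10⟩

H on qubit 0 mixes each pair of kets that differ only in qubit 0: amplitudes (a, b) of (|…0…⟩, |…1…⟩) become ((a + b)/√2, (a − b)/√2). Kets absent from the input have amplitude 0.
(|00⟩, |10⟩): (a, b) = (0.9659, (-0.07998 + 0.2462i)) → ((0.6264 + 0.1741i), (0.7395 - 0.1741i))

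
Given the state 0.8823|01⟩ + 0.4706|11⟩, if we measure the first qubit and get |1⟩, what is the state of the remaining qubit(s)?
|1⟩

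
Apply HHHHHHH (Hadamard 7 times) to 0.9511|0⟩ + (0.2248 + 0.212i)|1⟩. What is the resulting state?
(0.8315 + 0.1499i)|0⟩ + (0.5136 - 0.1499i)|1⟩

H² = I, so H^7 = H: a single Hadamard. With (a, b) = (0.9511, (0.2248 + 0.212i)), H gives ((a + b)/√2, (a − b)/√2) = ((0.8315 + 0.1499i), (0.5136 - 0.1499i)).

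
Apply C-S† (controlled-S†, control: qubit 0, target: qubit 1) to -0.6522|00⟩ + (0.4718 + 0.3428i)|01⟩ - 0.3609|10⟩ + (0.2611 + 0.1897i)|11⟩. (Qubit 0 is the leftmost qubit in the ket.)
-0.6522|00⟩ + (0.4718 + 0.3428i)|01⟩ - 0.3609|10⟩ + (0.1897 - 0.2611i)|11⟩

C-S† leaves the control-|0⟩ kets |00⟩, |01⟩ unchanged and applies S† to qubit 1 on the control-|1⟩ pair (|10⟩, |11⟩).
S† = [[1, 0], [0, -i]].
With a = amp(|10⟩) = -0.3609 and b = amp(|11⟩) = (0.2611 + 0.1897i):
new amp(|10⟩) = (1)·a = -0.3609
new amp(|11⟩) = (-i)·b = (0.1897 - 0.2611i)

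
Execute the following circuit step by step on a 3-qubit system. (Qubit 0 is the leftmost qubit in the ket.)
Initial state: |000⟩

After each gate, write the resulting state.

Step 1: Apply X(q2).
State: |001⟩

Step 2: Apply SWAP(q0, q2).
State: |100⟩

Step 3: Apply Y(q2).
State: i|101⟩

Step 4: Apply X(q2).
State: i|100⟩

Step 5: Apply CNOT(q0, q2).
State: i|101⟩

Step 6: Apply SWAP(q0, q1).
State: i|011⟩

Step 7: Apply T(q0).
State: i|011⟩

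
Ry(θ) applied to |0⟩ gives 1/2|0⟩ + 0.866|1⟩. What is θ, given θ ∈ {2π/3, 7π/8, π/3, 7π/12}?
2π/3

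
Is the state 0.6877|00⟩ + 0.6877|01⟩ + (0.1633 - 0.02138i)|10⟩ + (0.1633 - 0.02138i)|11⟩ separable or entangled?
Separable

Writing the state as a|00⟩ + b|01⟩ + c|10⟩ + d|11⟩, it is a product state iff ad − bc = 0.
Here (a, b, c, d) = (0.6877, 0.6877, (0.1633 - 0.02138i), (0.1633 - 0.02138i)): ad − bc = (0.6877)(0.1633 - 0.02138i) − (0.6877)(0.1633 - 0.02138i) = 0, so the state is separable.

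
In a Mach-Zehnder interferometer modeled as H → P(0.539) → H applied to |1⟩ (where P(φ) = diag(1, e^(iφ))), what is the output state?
(0.07089 - 0.2566i)|0⟩ + (0.9291 + 0.2566i)|1⟩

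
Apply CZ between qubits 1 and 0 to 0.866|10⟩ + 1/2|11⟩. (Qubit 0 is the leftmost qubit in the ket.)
0.866|10⟩ - 1/2|11⟩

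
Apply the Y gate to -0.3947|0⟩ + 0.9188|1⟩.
-0.9188i|0⟩ - 0.3947i|1⟩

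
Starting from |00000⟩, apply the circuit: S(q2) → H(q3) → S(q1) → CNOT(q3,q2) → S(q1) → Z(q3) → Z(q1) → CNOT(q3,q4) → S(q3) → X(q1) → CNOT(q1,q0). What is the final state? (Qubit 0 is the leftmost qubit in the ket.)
1/√2|11000⟩ - (1/√2)i|11111⟩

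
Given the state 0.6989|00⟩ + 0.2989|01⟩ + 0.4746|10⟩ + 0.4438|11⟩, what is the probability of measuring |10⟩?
0.2252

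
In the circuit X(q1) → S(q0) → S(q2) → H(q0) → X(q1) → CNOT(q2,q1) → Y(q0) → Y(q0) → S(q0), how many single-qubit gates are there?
8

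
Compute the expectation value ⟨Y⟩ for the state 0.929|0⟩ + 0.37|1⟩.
0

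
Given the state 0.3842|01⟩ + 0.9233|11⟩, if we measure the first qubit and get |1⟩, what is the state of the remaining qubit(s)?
|1⟩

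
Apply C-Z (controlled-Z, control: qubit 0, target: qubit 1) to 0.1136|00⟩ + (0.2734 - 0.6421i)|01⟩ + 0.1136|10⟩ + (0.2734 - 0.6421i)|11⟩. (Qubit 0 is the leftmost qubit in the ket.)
0.1136|00⟩ + (0.2734 - 0.6421i)|01⟩ + 0.1136|10⟩ + (-0.2734 + 0.6421i)|11⟩

C-Z leaves the control-|0⟩ kets |00⟩, |01⟩ unchanged and applies Z to qubit 1 on the control-|1⟩ pair (|10⟩, |11⟩).
Z = [[1, 0], [0, -1]].
With a = amp(|10⟩) = 0.1136 and b = amp(|11⟩) = (0.2734 - 0.6421i):
new amp(|10⟩) = (1)·a = 0.1136
new amp(|11⟩) = (-1)·b = (-0.2734 + 0.6421i)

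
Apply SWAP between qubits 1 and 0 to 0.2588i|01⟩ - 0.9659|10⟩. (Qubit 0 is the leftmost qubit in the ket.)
-0.9659|01⟩ + 0.2588i|10⟩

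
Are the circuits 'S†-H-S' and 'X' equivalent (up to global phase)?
No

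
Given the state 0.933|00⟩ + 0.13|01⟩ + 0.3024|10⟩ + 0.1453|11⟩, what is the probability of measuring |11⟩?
0.02111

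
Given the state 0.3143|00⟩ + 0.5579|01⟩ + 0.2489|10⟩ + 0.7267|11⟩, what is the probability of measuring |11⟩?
0.5281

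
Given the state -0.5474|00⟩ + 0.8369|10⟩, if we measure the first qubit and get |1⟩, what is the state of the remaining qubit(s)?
|0⟩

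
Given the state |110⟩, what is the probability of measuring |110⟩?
1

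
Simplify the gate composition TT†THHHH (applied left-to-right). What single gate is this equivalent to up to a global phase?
T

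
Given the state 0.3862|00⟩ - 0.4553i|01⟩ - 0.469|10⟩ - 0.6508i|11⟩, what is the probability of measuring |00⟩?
0.1492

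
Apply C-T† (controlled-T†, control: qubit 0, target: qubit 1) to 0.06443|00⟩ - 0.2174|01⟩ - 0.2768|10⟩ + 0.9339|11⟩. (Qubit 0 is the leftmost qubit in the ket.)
0.06443|00⟩ - 0.2174|01⟩ - 0.2768|10⟩ + (0.6604 - 0.6604i)|11⟩

C-T† leaves the control-|0⟩ kets |00⟩, |01⟩ unchanged and applies T† to qubit 1 on the control-|1⟩ pair (|10⟩, |11⟩).
T† = [[1, 0], [0, (1/√2 - (1/√2)i)]].
With a = amp(|10⟩) = -0.2768 and b = amp(|11⟩) = 0.9339:
new amp(|10⟩) = (1)·a = -0.2768
new amp(|11⟩) = (1/√2 - (1/√2)i)·b = (0.6604 - 0.6604i)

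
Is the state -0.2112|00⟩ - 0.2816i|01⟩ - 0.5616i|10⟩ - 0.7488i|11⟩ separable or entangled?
Entangled

Writing the state as a|00⟩ + b|01⟩ + c|10⟩ + d|11⟩, it is a product state iff ad − bc = 0.
Here (a, b, c, d) = (-0.2112, -0.2816i, -0.5616i, -0.7488i): ad − bc = (-0.2112)(-0.7488i) − (-0.2816i)(-0.5616i) = (0.1581 + 0.1581i) ≠ 0, so the state is entangled.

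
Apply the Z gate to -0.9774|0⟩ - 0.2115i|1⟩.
-0.9774|0⟩ + 0.2115i|1⟩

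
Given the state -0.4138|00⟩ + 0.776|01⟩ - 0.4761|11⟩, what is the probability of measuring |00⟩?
0.1712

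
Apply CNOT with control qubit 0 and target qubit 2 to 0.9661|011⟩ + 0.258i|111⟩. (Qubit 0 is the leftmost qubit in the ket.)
0.9661|011⟩ + 0.258i|110⟩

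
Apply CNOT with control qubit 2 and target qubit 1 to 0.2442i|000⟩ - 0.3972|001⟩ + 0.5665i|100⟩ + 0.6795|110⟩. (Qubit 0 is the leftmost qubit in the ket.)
0.2442i|000⟩ - 0.3972|011⟩ + 0.5665i|100⟩ + 0.6795|110⟩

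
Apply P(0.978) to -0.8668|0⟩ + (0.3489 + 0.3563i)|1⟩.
-0.8668|0⟩ + (-0.1006 + 0.4884i)|1⟩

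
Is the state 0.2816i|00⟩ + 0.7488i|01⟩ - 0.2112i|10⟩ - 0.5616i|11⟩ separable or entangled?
Separable

Writing the state as a|00⟩ + b|01⟩ + c|10⟩ + d|11⟩, it is a product state iff ad − bc = 0.
Here (a, b, c, d) = (0.2816i, 0.7488i, -0.2112i, -0.5616i): ad − bc = (0.2816i)(-0.5616i) − (0.7488i)(-0.2112i) = 0, so the state is separable.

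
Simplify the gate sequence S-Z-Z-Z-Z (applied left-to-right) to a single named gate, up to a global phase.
S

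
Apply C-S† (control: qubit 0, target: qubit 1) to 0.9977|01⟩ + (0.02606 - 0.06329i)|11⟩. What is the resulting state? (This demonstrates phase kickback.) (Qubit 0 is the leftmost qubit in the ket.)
0.9977|01⟩ + (-0.06329 - 0.02606i)|11⟩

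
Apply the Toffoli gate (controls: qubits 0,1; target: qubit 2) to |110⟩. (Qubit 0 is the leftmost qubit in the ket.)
|111⟩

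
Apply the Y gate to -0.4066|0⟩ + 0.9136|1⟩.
-0.9136i|0⟩ - 0.4066i|1⟩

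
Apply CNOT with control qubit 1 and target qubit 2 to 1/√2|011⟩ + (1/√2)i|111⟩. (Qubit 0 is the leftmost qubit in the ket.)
1/√2|010⟩ + (1/√2)i|110⟩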